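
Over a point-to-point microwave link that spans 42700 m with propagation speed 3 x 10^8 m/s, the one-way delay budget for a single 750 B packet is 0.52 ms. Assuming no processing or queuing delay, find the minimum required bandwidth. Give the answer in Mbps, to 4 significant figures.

15.89 Mbps

L = 6000 bits.
Propagation delay = 42700 / 300000000 = 0.142333 ms.
Transmission budget = 0.52 − 0.142333 = 0.377667 ms.
R ≥ L / t_tx = 6000 bits / 0.000377667 s = 15.89 Mbps.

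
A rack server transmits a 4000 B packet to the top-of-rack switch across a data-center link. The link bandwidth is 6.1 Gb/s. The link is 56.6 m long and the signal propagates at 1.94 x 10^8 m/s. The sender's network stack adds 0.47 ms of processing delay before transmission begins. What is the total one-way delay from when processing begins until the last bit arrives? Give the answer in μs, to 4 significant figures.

L = 4000 × 8 = 32000 bits.
Transmission delay = L/R = 32000 / 6100000000 = 5.2459 μs.
Propagation delay = d/s = 56.6 m / 194000000 m/s = 0.291753 μs.
Plus processing delay 0.47 ms = 470 μs.
Total = 475.5 μs.

475.5 μs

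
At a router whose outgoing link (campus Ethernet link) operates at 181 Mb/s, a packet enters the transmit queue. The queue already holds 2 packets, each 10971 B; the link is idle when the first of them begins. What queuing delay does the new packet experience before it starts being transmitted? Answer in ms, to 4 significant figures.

Each queued packet: L/R = 87768/181000000 = 0.484906 ms.
2 queued → 0.969812 ms.
Queuing delay = 0.9698 ms.

0.9698 ms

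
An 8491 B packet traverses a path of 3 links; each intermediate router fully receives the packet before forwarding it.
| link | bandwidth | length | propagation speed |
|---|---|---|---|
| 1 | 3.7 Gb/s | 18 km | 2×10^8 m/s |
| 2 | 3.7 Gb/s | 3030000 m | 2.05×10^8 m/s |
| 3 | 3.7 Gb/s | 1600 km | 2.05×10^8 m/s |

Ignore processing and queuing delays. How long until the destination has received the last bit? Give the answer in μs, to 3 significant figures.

22700 μs

L = 8491 × 8 = 67928 bits.
Transmission delay per hop = L/R = 67928/3700000000 = 18.3589 μs; 3 hops → 55.0768 μs.
Propagation delays (d/s per hop): 90, 14780.5, 7804.88 μs; sum = 22675.4 μs.
End-to-end = 22700 μs.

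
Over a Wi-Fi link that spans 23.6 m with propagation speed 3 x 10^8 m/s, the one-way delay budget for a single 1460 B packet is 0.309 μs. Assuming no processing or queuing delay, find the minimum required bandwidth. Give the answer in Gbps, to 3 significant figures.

50.7 Gbps

L = 11680 bits.
Propagation delay = 23.6 / 300000000 = 0.0786667 μs.
Transmission budget = 0.309 − 0.0786667 = 0.230333 μs.
R ≥ L / t_tx = 11680 bits / 2.30333e-07 s = 50.7 Gbps.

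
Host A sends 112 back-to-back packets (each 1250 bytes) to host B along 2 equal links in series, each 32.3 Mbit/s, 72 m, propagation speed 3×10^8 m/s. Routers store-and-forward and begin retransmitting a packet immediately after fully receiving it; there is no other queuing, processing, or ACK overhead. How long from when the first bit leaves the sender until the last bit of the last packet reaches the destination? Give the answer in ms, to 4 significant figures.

34.99 ms

Per-hop transmission t_tx = L/R = 10000/3.23e+07 = 0.309598 ms.
Per-hop propagation t_prop = 72/300000000 = 0.00024 ms.
Pipeline fill: first packet needs 2·t_tx to clear all hops; remaining 111 packets each add one t_tx.
Total = (2+112-1)·t_tx + 2·t_prop = 113·0.309598 + 2·0.00024 = 34.99 ms.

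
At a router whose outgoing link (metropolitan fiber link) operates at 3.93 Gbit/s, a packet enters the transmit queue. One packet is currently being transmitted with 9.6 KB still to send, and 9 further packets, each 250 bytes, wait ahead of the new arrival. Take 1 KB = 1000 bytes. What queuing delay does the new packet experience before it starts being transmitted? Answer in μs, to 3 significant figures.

Each queued packet: L/R = 2000/3930000000 = 0.508906 μs.
9 queued → 4.58015 μs.
Plus remaining 76800 bits of current packet: 19.542 μs.
Queuing delay = 24.1 μs.

24.1 μs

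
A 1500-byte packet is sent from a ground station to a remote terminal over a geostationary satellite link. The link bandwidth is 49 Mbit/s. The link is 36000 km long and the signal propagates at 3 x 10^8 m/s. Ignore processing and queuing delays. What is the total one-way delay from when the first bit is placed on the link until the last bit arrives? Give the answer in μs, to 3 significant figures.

L = 1500 × 8 = 12000 bits.
Transmission delay = L/R = 12000 / 49000000 = 244.898 μs.
Propagation delay = d/s = 36000000 m / 300000000 m/s = 120000 μs.
Total = 120000 μs.

120000 μs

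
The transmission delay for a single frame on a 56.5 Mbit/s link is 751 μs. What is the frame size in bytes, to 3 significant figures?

5300 bytes

L = R × t_tx = 56500000 b/s × 0.000751 s = 42431.5 bits.
In bytes: 42431.5 / 8 = 5300 bytes.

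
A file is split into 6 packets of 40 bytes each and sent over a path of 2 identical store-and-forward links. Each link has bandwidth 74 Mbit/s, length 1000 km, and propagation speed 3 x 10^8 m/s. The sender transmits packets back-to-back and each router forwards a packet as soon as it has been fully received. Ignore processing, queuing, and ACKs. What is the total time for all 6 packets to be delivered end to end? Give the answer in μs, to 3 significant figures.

Per-hop transmission t_tx = L/R = 320/74000000 = 4.32432 μs.
Per-hop propagation t_prop = 1000000/300000000 = 3333.33 μs.
Pipeline fill: first packet needs 2·t_tx to clear all hops; remaining 5 packets each add one t_tx.
Total = (2+6-1)·t_tx + 2·t_prop = 7·4.32432 + 2·3333.33 = 6700 μs.

6700 μs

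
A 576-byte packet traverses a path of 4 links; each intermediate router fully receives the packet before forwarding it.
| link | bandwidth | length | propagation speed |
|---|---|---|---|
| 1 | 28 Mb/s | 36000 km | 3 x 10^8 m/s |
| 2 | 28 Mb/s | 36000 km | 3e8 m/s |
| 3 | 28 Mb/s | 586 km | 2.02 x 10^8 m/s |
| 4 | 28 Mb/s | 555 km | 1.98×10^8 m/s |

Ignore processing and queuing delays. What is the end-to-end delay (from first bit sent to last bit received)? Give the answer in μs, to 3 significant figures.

L = 576 × 8 = 4608 bits.
Transmission delay per hop = L/R = 4608/28000000 = 164.571 μs; 4 hops → 658.286 μs.
Propagation delays (d/s per hop): 120000, 120000, 2900.99, 2803.03 μs; sum = 245704 μs.
End-to-end = 246000 μs.

246000 μs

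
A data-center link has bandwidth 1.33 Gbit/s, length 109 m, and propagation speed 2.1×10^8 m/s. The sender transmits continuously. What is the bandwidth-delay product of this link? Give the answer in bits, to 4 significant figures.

Propagation delay = 109 / 210000000 = 5.19048e-07 s.
BDP = R × t_prop = 1330000000 × 5.19048e-07 = 690.333 bits.

690.3 bits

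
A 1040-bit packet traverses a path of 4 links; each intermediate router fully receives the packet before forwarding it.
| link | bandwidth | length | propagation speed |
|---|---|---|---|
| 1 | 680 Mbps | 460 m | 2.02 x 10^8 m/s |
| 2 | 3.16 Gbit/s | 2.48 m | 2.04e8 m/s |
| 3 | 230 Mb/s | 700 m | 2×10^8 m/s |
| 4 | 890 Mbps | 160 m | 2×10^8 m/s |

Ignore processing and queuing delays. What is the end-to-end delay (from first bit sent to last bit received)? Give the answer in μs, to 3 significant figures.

Transmission delays (L/R per hop): 1.52941, 0.329114, 4.52174, 1.16854 μs; sum = 7.5488 μs.
Propagation delays (d/s per hop): 2.27723, 0.0121569, 3.5, 0.8 μs; sum = 6.58938 μs.
End-to-end = 14.1 μs.

14.1 μs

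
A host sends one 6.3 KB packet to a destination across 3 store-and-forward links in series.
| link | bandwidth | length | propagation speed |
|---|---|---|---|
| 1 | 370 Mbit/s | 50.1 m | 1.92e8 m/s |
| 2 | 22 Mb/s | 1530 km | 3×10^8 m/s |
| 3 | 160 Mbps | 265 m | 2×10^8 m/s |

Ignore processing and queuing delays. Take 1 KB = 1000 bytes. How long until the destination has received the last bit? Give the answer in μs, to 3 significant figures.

L = 50400 bits.
Transmission delays (L/R per hop): 136.216, 2290.91, 315 μs; sum = 2742.13 μs.
Propagation delays (d/s per hop): 0.260938, 5100, 1.325 μs; sum = 5101.59 μs.
End-to-end = 7840 μs.

7840 μs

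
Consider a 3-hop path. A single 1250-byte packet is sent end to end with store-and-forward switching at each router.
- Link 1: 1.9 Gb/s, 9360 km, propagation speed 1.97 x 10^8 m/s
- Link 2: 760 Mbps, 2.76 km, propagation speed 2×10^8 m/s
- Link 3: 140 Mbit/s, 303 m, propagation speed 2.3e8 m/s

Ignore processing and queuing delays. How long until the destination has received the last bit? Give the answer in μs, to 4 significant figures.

47620 μs

L = 1250 × 8 = 10000 bits.
Transmission delays (L/R per hop): 5.26316, 13.1579, 71.4286 μs; sum = 89.8496 μs.
Propagation delays (d/s per hop): 47512.7, 13.8, 1.31739 μs; sum = 47527.8 μs.
End-to-end = 47620 μs.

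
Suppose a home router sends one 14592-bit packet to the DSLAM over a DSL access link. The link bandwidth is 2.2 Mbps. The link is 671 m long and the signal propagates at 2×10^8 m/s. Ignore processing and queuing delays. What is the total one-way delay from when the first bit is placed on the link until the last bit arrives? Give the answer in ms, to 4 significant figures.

6.636 ms

Transmission delay = L/R = 14592 / 2200000 = 6.63273 ms.
Propagation delay = d/s = 671 m / 200000000 m/s = 0.003355 ms.
Total = 6.636 ms.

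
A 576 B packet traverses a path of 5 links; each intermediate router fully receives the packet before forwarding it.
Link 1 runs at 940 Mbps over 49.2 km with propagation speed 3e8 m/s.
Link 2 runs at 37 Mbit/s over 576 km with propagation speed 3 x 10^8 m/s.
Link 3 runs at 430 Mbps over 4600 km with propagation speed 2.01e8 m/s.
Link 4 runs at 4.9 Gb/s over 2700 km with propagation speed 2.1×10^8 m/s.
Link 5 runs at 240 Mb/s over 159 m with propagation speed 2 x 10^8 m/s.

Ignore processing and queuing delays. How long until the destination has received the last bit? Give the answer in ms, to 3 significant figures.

38.0 ms

L = 576 × 8 = 4608 bits.
Transmission delays (L/R per hop): 0.00490213, 0.124541, 0.0107163, 0.000940408, 0.0192 ms; sum = 0.160299 ms.
Propagation delays (d/s per hop): 0.164, 1.92, 22.8856, 12.8571, 0.000795 ms; sum = 37.8275 ms.
End-to-end = 38.0 ms.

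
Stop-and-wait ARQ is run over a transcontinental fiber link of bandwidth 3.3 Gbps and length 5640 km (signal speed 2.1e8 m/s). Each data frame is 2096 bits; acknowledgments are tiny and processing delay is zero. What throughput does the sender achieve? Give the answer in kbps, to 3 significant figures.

39.0 kbps

t_tx = L/R = 2096/3300000000 = 6.35152e-07 s.
t_prop = 5640000/210000000 = 0.0268571 s; RTT = 0.0537143 s.
Cycle = t_tx + RTT = 0.0537149 s.
Throughput = L / cycle = 2096 / 0.0537149 = 39.0 kbps.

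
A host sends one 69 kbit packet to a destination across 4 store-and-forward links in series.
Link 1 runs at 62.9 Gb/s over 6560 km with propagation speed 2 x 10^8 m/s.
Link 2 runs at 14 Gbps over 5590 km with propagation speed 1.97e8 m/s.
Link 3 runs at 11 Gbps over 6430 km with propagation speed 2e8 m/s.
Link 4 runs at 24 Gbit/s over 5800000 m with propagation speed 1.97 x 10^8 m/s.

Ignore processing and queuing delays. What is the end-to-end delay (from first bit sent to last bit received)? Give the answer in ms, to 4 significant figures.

L = 69000 bits.
Transmission delays (L/R per hop): 0.00109698, 0.00492857, 0.00627273, 0.002875 ms; sum = 0.0151733 ms.
Propagation delays (d/s per hop): 32.8, 28.3756, 32.15, 29.4416 ms; sum = 122.767 ms.
End-to-end = 122.8 ms.

122.8 ms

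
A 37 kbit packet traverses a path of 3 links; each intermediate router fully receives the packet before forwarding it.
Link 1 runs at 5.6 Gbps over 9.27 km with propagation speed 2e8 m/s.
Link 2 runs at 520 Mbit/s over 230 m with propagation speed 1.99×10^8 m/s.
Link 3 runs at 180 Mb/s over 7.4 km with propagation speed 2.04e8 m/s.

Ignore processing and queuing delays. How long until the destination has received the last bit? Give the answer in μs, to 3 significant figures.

367 μs

L = 37000 bits.
Transmission delays (L/R per hop): 6.60714, 71.1538, 205.556 μs; sum = 283.317 μs.
Propagation delays (d/s per hop): 46.35, 1.15578, 36.2745 μs; sum = 83.7803 μs.
End-to-end = 367 μs.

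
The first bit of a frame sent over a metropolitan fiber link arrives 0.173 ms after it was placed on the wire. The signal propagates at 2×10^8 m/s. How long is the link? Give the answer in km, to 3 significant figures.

d = s × t_prop = 200000000 × 0.000173 = 34.6 km.

34.6 km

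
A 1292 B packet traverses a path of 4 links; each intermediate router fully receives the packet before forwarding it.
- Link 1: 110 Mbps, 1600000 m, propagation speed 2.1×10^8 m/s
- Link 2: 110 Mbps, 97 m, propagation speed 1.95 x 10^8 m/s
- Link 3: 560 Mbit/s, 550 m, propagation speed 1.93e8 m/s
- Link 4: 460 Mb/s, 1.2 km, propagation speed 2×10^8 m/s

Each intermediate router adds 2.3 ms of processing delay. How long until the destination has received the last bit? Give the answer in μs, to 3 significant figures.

14800 μs

L = 1292 × 8 = 10336 bits.
Transmission delays (L/R per hop): 93.9636, 93.9636, 18.4571, 22.4696 μs; sum = 228.854 μs.
Propagation delays (d/s per hop): 7619.05, 0.497436, 2.84974, 6 μs; sum = 7628.39 μs.
Processing at 3 router(s): 3 × 2.3 ms = 6900 μs.
End-to-end = 14800 μs.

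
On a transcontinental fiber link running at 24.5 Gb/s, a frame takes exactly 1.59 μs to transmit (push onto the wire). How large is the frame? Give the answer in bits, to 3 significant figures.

L = R × t_tx = 24500000000 b/s × 1.59e-06 s = 38955 bits.

39000 bits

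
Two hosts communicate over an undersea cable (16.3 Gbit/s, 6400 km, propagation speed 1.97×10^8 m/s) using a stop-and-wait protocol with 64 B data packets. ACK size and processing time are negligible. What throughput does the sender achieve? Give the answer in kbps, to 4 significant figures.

7.880 kbps

t_tx = L/R = 512/16300000000 = 3.1411e-08 s.
t_prop = 6400000/197000000 = 0.0324873 s; RTT = 0.0649746 s.
Cycle = t_tx + RTT = 0.0649747 s.
Throughput = L / cycle = 512 / 0.0649747 = 7.880 kbps.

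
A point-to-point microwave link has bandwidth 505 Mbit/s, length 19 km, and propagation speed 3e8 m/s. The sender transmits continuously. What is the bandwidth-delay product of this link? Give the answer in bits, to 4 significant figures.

31980 bits

Propagation delay = 19000 / 300000000 = 6.33333e-05 s.
BDP = R × t_prop = 505000000 × 6.33333e-05 = 31983.3 bits.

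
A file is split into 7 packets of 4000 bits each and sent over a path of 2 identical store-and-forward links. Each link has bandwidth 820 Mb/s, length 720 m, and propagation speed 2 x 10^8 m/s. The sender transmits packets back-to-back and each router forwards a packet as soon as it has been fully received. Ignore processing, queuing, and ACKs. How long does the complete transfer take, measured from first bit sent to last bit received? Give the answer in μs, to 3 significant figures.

46.2 μs

Per-hop transmission t_tx = L/R = 4000/820000000 = 4.87805 μs.
Per-hop propagation t_prop = 720/200000000 = 3.6 μs.
Pipeline fill: first packet needs 2·t_tx to clear all hops; remaining 6 packets each add one t_tx.
Total = (2+7-1)·t_tx + 2·t_prop = 8·4.87805 + 2·3.6 = 46.2 μs.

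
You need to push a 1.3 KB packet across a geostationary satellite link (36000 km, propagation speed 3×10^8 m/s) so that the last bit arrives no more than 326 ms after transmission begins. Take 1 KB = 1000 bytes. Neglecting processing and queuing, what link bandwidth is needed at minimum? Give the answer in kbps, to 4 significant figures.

L = 10400 bits.
Propagation delay = 36000000 / 300000000 = 120 ms.
Transmission budget = 326 − 120 = 206 ms.
R ≥ L / t_tx = 10400 bits / 0.206 s = 50.49 kbps.

50.49 kbps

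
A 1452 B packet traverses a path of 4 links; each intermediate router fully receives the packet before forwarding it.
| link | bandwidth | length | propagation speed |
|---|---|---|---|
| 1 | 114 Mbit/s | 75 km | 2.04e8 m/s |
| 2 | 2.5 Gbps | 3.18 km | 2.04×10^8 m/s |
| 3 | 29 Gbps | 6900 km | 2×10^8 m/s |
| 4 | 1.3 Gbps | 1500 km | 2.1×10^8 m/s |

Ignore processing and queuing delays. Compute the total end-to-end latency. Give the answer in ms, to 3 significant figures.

42.1 ms

L = 1452 × 8 = 11616 bits.
Transmission delays (L/R per hop): 0.101895, 0.0046464, 0.000400552, 0.00893538 ms; sum = 0.115877 ms.
Propagation delays (d/s per hop): 0.367647, 0.0155882, 34.5, 7.14286 ms; sum = 42.0261 ms.
End-to-end = 42.1 ms.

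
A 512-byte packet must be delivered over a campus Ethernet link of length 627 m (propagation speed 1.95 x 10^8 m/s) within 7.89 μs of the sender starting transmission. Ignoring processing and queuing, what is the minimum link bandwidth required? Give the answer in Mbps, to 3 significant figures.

876 Mbps

L = 4096 bits.
Propagation delay = 627 / 195000000 = 3.21538 μs.
Transmission budget = 7.89 − 3.21538 = 4.67462 μs.
R ≥ L / t_tx = 4096 bits / 4.67462e-06 s = 876 Mbps.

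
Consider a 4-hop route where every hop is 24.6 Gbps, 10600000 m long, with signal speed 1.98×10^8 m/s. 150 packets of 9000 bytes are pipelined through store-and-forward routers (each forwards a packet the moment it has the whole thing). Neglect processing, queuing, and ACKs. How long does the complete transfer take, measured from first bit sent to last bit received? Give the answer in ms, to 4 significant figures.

214.6 ms

Per-hop transmission t_tx = L/R = 72000/24600000000 = 0.00292683 ms.
Per-hop propagation t_prop = 10600000/198000000 = 53.5354 ms.
Pipeline fill: first packet needs 4·t_tx to clear all hops; remaining 149 packets each add one t_tx.
Total = (4+150-1)·t_tx + 4·t_prop = 153·0.00292683 + 4·53.5354 = 214.6 ms.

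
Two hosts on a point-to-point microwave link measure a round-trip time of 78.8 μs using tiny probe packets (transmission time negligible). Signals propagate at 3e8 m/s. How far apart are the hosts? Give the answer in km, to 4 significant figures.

11.82 km

One-way propagation = RTT/2 = 39.4 μs.
d = s × t = 300000000 × 3.94e-05 = 11.82 km.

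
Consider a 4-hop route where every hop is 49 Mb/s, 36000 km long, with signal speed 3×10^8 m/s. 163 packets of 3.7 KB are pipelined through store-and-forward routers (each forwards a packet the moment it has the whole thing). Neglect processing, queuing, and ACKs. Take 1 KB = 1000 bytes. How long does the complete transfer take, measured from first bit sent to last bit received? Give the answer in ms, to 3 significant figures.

580 ms

Per-hop transmission t_tx = L/R = 29600/49000000 = 0.604082 ms.
Per-hop propagation t_prop = 36000000/300000000 = 120 ms.
Pipeline fill: first packet needs 4·t_tx to clear all hops; remaining 162 packets each add one t_tx.
Total = (4+163-1)·t_tx + 4·t_prop = 166·0.604082 + 4·120 = 580 ms.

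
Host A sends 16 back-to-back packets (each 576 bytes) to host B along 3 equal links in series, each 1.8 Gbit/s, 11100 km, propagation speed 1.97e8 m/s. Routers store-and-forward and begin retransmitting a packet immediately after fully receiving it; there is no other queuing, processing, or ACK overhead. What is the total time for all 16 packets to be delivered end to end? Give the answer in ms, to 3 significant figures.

169 ms

Per-hop transmission t_tx = L/R = 4608/1800000000 = 0.00256 ms.
Per-hop propagation t_prop = 11100000/197000000 = 56.3452 ms.
Pipeline fill: first packet needs 3·t_tx to clear all hops; remaining 15 packets each add one t_tx.
Total = (3+16-1)·t_tx + 3·t_prop = 18·0.00256 + 3·56.3452 = 169 ms.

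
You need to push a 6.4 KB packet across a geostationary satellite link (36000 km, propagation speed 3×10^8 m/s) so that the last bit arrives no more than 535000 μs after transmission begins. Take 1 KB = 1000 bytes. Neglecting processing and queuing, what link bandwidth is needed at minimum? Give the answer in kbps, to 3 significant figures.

L = 51200 bits.
Propagation delay = 36000000 / 300000000 = 120000 μs.
Transmission budget = 535000 − 120000 = 415000 μs.
R ≥ L / t_tx = 51200 bits / 0.415 s = 123 kbps.

123 kbps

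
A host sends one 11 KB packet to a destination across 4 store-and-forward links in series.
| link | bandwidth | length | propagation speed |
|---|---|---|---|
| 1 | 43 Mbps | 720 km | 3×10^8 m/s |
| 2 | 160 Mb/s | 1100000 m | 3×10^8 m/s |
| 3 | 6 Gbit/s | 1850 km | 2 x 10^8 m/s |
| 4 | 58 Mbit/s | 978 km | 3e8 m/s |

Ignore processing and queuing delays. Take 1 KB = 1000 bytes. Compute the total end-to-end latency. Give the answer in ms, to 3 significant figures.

22.7 ms

L = 88000 bits.
Transmission delays (L/R per hop): 2.04651, 0.55, 0.0146667, 1.51724 ms; sum = 4.12842 ms.
Propagation delays (d/s per hop): 2.4, 3.66667, 9.25, 3.26 ms; sum = 18.5767 ms.
End-to-end = 22.7 ms.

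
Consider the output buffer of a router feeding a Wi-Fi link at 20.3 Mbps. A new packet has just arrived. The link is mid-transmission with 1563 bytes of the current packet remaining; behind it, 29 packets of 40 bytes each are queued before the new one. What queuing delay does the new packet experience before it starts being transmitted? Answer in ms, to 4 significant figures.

1.073 ms

Each queued packet: L/R = 320/20300000 = 0.0157635 ms.
29 queued → 0.457143 ms.
Plus remaining 12504 bits of current packet: 0.615961 ms.
Queuing delay = 1.073 ms.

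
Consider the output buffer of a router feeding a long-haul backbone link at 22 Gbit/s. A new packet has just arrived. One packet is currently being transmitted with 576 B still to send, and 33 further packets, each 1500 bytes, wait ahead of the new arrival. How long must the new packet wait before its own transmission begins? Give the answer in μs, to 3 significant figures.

Each queued packet: L/R = 12000/22000000000 = 0.545455 μs.
33 queued → 18 μs.
Plus remaining 4608 bits of current packet: 0.209455 μs.
Queuing delay = 18.2 μs.

18.2 μs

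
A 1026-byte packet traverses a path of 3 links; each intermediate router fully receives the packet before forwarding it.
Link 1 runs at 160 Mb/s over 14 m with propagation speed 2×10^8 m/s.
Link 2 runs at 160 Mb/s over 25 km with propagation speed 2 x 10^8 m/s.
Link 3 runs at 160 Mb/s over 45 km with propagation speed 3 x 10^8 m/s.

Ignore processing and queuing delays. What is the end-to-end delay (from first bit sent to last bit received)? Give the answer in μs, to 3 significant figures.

L = 1026 × 8 = 8208 bits.
Transmission delay per hop = L/R = 8208/160000000 = 51.3 μs; 3 hops → 153.9 μs.
Propagation delays (d/s per hop): 0.07, 125, 150 μs; sum = 275.07 μs.
End-to-end = 429 μs.

429 μs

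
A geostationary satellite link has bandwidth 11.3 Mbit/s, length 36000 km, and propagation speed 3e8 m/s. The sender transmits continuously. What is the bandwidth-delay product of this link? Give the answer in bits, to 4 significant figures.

Propagation delay = 36000000 / 300000000 = 0.12 s.
BDP = R × t_prop = 11300000 × 0.12 = 1356000 bits.

1356000 bits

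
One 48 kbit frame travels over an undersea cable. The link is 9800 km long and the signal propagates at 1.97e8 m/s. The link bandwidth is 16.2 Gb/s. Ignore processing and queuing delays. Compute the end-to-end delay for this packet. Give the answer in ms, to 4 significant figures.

L = 48000 bits.
Transmission delay = L/R = 48000 / 16200000000 = 0.00296296 ms.
Propagation delay = d/s = 9800000 m / 197000000 m/s = 49.7462 ms.
Total = 49.75 ms.

49.75 ms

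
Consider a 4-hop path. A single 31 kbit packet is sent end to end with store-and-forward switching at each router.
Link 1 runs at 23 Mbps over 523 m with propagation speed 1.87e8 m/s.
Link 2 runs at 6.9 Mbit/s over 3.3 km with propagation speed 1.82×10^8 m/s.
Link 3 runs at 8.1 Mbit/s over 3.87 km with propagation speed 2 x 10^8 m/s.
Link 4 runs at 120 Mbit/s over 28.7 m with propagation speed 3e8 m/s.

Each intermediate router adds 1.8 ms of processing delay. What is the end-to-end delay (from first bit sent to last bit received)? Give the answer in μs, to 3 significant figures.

L = 31000 bits.
Transmission delays (L/R per hop): 1347.83, 4492.75, 3827.16, 258.333 μs; sum = 9926.07 μs.
Propagation delays (d/s per hop): 2.79679, 18.1319, 19.35, 0.0956667 μs; sum = 40.3743 μs.
Processing at 3 router(s): 3 × 1.8 ms = 5400 μs.
End-to-end = 15400 μs.

15400 μs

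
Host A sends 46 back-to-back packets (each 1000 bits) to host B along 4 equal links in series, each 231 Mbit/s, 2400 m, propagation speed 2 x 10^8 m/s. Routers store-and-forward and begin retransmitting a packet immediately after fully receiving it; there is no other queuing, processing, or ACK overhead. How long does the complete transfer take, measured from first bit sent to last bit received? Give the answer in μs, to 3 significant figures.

260 μs

Per-hop transmission t_tx = L/R = 1000/231000000 = 4.329 μs.
Per-hop propagation t_prop = 2400/200000000 = 12 μs.
Pipeline fill: first packet needs 4·t_tx to clear all hops; remaining 45 packets each add one t_tx.
Total = (4+46-1)·t_tx + 4·t_prop = 49·4.329 + 4·12 = 260 μs.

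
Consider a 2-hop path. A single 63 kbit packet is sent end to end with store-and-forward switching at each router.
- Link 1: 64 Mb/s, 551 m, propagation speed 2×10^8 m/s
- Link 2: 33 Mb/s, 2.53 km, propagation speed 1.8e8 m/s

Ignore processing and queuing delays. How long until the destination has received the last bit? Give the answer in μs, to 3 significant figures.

2910 μs

L = 63000 bits.
Transmission delays (L/R per hop): 984.375, 1909.09 μs; sum = 2893.47 μs.
Propagation delays (d/s per hop): 2.755, 14.0556 μs; sum = 16.8106 μs.
End-to-end = 2910 μs.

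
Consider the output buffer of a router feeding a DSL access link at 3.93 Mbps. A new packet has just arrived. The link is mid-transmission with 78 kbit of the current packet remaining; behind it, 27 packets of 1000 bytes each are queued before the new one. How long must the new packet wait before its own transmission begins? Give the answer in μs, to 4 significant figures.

74810 μs

Each queued packet: L/R = 8000/3930000 = 2035.62 μs.
27 queued → 54961.8 μs.
Plus remaining 78000 bits of current packet: 19847.3 μs.
Queuing delay = 74810 μs.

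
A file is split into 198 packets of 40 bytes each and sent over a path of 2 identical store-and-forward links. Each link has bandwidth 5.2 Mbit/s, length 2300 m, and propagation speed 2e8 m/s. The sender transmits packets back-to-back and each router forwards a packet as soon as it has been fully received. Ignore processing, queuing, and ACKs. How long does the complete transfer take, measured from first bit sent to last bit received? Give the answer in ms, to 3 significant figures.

Per-hop transmission t_tx = L/R = 320/5200000 = 0.0615385 ms.
Per-hop propagation t_prop = 2300/200000000 = 0.0115 ms.
Pipeline fill: first packet needs 2·t_tx to clear all hops; remaining 197 packets each add one t_tx.
Total = (2+198-1)·t_tx + 2·t_prop = 199·0.0615385 + 2·0.0115 = 12.3 ms.

12.3 ms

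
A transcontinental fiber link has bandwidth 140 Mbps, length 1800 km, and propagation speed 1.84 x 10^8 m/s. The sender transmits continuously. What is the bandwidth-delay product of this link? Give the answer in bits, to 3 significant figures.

Propagation delay = 1800000 / 184000000 = 0.00978261 s.
BDP = R × t_prop = 140000000 × 0.00978261 = 1369570 bits.

1370000 bits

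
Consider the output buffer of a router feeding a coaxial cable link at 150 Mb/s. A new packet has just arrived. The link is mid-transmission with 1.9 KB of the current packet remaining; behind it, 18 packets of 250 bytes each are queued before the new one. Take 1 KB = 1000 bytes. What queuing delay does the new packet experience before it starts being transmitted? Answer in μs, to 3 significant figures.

341 μs

Each queued packet: L/R = 2000/150000000 = 13.3333 μs.
18 queued → 240 μs.
Plus remaining 15200 bits of current packet: 101.333 μs.
Queuing delay = 341 μs.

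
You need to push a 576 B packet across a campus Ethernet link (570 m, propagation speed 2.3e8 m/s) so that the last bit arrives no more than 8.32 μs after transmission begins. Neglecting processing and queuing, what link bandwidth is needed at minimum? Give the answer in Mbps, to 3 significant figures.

789 Mbps

L = 4608 bits.
Propagation delay = 570 / 2.3e+08 = 2.47826 μs.
Transmission budget = 8.32 − 2.47826 = 5.84174 μs.
R ≥ L / t_tx = 4608 bits / 5.84174e-06 s = 789 Mbps.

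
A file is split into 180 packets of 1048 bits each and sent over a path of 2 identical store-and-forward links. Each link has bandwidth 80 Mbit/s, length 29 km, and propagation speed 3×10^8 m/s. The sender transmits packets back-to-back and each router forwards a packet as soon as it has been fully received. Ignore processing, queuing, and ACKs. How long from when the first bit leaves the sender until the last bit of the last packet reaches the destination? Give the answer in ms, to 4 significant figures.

Per-hop transmission t_tx = L/R = 1048/80000000 = 0.0131 ms.
Per-hop propagation t_prop = 29000/300000000 = 0.0966667 ms.
Pipeline fill: first packet needs 2·t_tx to clear all hops; remaining 179 packets each add one t_tx.
Total = (2+180-1)·t_tx + 2·t_prop = 181·0.0131 + 2·0.0966667 = 2.564 ms.

2.564 ms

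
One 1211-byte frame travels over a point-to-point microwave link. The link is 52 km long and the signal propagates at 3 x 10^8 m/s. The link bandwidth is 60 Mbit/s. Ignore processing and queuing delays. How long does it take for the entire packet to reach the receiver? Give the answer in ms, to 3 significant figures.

L = 1211 × 8 = 9688 bits.
Transmission delay = L/R = 9688 / 60000000 = 0.161467 ms.
Propagation delay = d/s = 52000 m / 300000000 m/s = 0.173333 ms.
Total = 0.335 ms.

0.335 ms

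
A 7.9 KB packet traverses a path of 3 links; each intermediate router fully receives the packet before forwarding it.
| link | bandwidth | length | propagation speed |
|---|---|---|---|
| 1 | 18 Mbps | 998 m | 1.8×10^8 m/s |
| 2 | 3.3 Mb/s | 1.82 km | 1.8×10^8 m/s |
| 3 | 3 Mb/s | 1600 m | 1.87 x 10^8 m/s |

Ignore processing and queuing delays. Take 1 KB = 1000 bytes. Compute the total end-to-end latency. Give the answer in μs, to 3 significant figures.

L = 63200 bits.
Transmission delays (L/R per hop): 3511.11, 19151.5, 21066.7 μs; sum = 43729.3 μs.
Propagation delays (d/s per hop): 5.54444, 10.1111, 8.55615 μs; sum = 24.2117 μs.
End-to-end = 43800 μs.

43800 μs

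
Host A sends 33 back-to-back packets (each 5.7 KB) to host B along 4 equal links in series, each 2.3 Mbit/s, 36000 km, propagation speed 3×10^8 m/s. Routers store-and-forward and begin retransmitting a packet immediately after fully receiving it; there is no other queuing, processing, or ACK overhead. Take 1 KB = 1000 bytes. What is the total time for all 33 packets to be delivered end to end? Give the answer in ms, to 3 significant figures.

1190 ms

Per-hop transmission t_tx = L/R = 45600/2300000 = 19.8261 ms.
Per-hop propagation t_prop = 36000000/300000000 = 120 ms.
Pipeline fill: first packet needs 4·t_tx to clear all hops; remaining 32 packets each add one t_tx.
Total = (4+33-1)·t_tx + 4·t_prop = 36·19.8261 + 4·120 = 1190 ms.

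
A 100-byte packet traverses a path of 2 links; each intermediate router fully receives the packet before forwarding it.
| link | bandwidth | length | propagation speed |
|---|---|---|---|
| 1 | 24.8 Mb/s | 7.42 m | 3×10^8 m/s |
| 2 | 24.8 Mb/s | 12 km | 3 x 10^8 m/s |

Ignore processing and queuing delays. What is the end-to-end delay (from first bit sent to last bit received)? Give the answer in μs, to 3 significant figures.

105 μs

L = 100 × 8 = 800 bits.
Transmission delay per hop = L/R = 800/24800000 = 32.2581 μs; 2 hops → 64.5161 μs.
Propagation delays (d/s per hop): 0.0247333, 40 μs; sum = 40.0247 μs.
End-to-end = 105 μs.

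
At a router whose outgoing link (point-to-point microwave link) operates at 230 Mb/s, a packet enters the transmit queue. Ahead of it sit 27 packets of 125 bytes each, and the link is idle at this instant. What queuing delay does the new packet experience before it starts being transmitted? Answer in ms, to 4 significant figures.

Each queued packet: L/R = 1000/230000000 = 0.00434783 ms.
27 queued → 0.117391 ms.
Queuing delay = 0.1174 ms.

0.1174 ms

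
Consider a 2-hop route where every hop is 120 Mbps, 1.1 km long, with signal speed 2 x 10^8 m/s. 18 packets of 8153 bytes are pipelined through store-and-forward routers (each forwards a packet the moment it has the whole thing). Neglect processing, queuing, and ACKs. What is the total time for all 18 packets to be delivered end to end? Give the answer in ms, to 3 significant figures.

10.3 ms

Per-hop transmission t_tx = L/R = 65224/120000000 = 0.543533 ms.
Per-hop propagation t_prop = 1100/200000000 = 0.0055 ms.
Pipeline fill: first packet needs 2·t_tx to clear all hops; remaining 17 packets each add one t_tx.
Total = (2+18-1)·t_tx + 2·t_prop = 19·0.543533 + 2·0.0055 = 10.3 ms.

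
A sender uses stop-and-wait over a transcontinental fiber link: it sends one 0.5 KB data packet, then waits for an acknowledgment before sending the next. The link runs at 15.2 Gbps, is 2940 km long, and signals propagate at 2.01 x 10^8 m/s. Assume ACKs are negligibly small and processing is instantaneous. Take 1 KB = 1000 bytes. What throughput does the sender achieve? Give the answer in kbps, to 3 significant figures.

t_tx = L/R = 4000/15200000000 = 2.63158e-07 s.
t_prop = 2940000/2.01e+08 = 0.0146269 s; RTT = 0.0292537 s.
Cycle = t_tx + RTT = 0.029254 s.
Throughput = L / cycle = 4000 / 0.029254 = 137 kbps.

137 kbps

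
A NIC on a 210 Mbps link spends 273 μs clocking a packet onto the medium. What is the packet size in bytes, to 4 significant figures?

L = R × t_tx = 210000000 b/s × 0.000273 s = 57330 bits.
In bytes: 57330 / 8 = 7166 bytes.

7166 bytes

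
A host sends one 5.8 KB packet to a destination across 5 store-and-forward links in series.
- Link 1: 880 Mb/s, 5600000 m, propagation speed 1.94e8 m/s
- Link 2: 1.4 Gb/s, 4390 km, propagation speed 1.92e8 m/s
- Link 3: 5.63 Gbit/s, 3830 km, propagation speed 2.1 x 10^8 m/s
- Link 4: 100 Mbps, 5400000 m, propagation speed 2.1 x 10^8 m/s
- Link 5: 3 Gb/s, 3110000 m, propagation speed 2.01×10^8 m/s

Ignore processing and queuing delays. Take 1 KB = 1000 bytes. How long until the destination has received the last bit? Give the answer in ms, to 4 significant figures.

111.7 ms

L = 46400 bits.
Transmission delays (L/R per hop): 0.0527273, 0.0331429, 0.00824156, 0.464, 0.0154667 ms; sum = 0.573578 ms.
Propagation delays (d/s per hop): 28.866, 22.8646, 18.2381, 25.7143, 15.4726 ms; sum = 111.156 ms.
End-to-end = 111.7 ms.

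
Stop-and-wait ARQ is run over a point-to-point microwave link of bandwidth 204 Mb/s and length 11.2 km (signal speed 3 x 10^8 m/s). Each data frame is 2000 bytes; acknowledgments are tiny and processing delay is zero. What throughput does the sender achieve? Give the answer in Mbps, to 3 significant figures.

105 Mbps

t_tx = L/R = 16000/204000000 = 7.84314e-05 s.
t_prop = 11200/300000000 = 3.73333e-05 s; RTT = 7.46667e-05 s.
Cycle = t_tx + RTT = 0.000153098 s.
Throughput = L / cycle = 16000 / 0.000153098 = 105 Mbps.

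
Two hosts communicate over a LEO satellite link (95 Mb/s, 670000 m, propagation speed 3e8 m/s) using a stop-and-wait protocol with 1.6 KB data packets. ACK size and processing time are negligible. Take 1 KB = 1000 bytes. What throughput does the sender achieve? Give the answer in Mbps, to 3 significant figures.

t_tx = L/R = 12800/95000000 = 0.000134737 s.
t_prop = 670000/300000000 = 0.00223333 s; RTT = 0.00446667 s.
Cycle = t_tx + RTT = 0.0046014 s.
Throughput = L / cycle = 12800 / 0.0046014 = 2.78 Mbps.

2.78 Mbps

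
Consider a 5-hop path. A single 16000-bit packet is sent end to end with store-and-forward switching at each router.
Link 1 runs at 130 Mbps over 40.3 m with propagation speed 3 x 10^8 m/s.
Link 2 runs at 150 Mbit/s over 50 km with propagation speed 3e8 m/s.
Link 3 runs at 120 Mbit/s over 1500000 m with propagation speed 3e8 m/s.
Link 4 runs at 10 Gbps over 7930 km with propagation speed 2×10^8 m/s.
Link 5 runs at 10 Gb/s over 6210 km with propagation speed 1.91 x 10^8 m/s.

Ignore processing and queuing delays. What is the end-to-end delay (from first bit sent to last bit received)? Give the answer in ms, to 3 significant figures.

Transmission delays (L/R per hop): 0.123077, 0.106667, 0.133333, 0.0016, 0.0016 ms; sum = 0.366277 ms.
Propagation delays (d/s per hop): 0.000134333, 0.166667, 5, 39.65, 32.5131 ms; sum = 77.3299 ms.
End-to-end = 77.7 ms.

77.7 ms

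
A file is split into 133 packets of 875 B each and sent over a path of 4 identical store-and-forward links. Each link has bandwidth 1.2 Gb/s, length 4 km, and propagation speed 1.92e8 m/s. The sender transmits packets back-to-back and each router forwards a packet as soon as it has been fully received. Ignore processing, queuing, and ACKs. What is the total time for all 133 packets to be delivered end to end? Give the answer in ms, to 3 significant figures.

0.877 ms

Per-hop transmission t_tx = L/R = 7000/1200000000 = 0.00583333 ms.
Per-hop propagation t_prop = 4000/192000000 = 0.0208333 ms.
Pipeline fill: first packet needs 4·t_tx to clear all hops; remaining 132 packets each add one t_tx.
Total = (4+133-1)·t_tx + 4·t_prop = 136·0.00583333 + 4·0.0208333 = 0.877 ms.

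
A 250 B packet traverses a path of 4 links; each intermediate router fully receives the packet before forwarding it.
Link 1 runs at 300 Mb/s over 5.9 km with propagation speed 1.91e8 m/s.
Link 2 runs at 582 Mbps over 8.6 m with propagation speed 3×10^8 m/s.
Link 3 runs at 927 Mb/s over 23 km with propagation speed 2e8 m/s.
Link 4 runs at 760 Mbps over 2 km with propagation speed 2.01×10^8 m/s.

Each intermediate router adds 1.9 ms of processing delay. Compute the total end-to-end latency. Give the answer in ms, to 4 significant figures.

L = 250 × 8 = 2000 bits.
Transmission delays (L/R per hop): 0.00666667, 0.00343643, 0.0021575, 0.00263158 ms; sum = 0.0148922 ms.
Propagation delays (d/s per hop): 0.0308901, 2.86667e-05, 0.115, 0.00995025 ms; sum = 0.155869 ms.
Processing at 3 router(s): 3 × 1.9 ms = 5.7 ms.
End-to-end = 5.871 ms.

5.871 ms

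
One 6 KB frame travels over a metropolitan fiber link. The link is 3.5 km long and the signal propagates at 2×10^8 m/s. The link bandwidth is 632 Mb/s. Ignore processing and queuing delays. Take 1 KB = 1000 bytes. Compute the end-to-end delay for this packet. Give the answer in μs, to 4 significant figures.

L = 48000 bits.
Transmission delay = L/R = 48000 / 632000000 = 75.9494 μs.
Propagation delay = d/s = 3500 m / 200000000 m/s = 17.5 μs.
Total = 93.45 μs.

93.45 μs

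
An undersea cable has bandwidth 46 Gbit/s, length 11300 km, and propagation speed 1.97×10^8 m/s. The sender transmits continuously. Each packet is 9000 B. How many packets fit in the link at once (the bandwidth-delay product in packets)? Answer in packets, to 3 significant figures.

36600 packets

Propagation delay = 11300000 / 197000000 = 0.0573604 s.
BDP = R × t_prop = 46000000000 × 0.0573604 = 2638580000 bits.
In packets of 72000 bits: 36600 packets.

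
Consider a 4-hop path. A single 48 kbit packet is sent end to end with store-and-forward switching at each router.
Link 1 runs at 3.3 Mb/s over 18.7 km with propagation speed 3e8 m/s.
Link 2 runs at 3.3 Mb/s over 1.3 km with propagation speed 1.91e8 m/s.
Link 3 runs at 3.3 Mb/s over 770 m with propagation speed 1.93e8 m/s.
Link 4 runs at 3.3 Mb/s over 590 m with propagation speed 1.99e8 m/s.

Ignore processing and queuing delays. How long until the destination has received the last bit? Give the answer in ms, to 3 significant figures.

L = 48000 bits.
Transmission delay per hop = L/R = 48000/3300000 = 14.5455 ms; 4 hops → 58.1818 ms.
Propagation delays (d/s per hop): 0.0623333, 0.00680628, 0.00398964, 0.00296482 ms; sum = 0.0760941 ms.
End-to-end = 58.3 ms.

58.3 ms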